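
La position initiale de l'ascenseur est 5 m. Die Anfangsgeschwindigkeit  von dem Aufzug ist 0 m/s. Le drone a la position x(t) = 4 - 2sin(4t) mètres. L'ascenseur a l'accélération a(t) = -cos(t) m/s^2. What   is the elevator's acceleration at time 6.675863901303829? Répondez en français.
Nous avons l'accélération a(t) = -cos(t). En substituant t = 6.675863901303829: a(6.675863901303829) = -0.923887372572715.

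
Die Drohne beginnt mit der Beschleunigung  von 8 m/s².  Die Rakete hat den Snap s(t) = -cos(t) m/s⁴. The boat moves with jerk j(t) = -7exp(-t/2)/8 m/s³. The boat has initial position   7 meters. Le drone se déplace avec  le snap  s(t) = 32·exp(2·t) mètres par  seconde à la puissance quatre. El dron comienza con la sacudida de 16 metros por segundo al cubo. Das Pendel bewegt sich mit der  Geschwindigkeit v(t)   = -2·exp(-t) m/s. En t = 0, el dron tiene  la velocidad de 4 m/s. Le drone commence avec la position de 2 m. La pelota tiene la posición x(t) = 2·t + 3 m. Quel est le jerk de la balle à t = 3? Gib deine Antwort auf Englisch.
We must differentiate our position equation x(t) = 2·t + 3 3 times. Differentiating position, we get velocity: v(t) = 2. The derivative of velocity gives acceleration: a(t) = 0. The derivative of acceleration gives jerk: j(t) = 0. Using j(t) = 0 and substituting t = 3, we find j = 0.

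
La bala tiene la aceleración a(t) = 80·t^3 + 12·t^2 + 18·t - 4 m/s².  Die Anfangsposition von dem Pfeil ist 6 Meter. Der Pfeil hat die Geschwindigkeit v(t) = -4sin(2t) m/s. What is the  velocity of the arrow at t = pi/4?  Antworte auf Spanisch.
Tenemos la velocidad v(t) = -4·sin(2·t). Sustituyendo t = pi/4: v(pi/4) = -4.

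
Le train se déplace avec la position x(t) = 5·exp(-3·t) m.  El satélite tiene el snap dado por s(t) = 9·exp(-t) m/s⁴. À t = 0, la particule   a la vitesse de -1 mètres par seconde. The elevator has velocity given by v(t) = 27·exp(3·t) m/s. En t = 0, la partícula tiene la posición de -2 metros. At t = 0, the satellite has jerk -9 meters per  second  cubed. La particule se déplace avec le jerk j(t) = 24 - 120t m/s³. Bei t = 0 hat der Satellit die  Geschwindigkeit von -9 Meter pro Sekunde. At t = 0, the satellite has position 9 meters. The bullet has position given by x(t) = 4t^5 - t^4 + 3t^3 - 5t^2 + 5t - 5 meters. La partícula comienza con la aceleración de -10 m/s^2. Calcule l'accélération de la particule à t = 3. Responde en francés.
Nous devons trouver la primitive de notre équation du jerk j(t) = 24 - 120·t 1 fois. En prenant ∫j(t)dt et en appliquant a(0) = -10, nous trouvons a(t) = -60·t^2 + 24·t - 10. De l'équation de l'accélération a(t) = -60·t^2 + 24·t - 10, nous substituons t = 3 pour obtenir a = -478.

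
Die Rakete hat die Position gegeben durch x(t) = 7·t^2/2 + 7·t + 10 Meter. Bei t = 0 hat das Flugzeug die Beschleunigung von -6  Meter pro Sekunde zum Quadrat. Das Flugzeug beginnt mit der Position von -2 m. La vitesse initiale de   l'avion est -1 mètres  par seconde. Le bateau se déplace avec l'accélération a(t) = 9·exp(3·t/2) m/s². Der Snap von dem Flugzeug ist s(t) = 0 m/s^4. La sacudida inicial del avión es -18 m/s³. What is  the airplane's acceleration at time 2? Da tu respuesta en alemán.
Um dies zu lösen, müssen wir 2 Integrale unserer Gleichung für den Snap s(t) = 0 finden. Durch Integration von dem Snap und Verwendung der Anfangsbedingung j(0) = -18, erhalten wir j(t) = -18. Das Integral von dem Ruck ist die Beschleunigung. Mit a(0) = -6 erhalten wir a(t) = -18·t - 6. Mit a(t) = -18·t - 6 und Einsetzen von t = 2, finden wir a = -42.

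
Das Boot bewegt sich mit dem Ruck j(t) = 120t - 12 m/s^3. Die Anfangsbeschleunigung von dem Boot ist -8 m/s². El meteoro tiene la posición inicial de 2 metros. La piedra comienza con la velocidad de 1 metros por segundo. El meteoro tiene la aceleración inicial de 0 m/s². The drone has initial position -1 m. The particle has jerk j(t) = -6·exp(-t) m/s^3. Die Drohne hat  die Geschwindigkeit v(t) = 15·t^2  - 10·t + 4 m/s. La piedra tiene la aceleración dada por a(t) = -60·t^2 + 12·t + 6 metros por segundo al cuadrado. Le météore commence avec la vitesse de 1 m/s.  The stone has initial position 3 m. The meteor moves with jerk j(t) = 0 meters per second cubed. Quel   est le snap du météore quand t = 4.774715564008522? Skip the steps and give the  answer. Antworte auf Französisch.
Le snap à t = 4.774715564008522 est s = 0.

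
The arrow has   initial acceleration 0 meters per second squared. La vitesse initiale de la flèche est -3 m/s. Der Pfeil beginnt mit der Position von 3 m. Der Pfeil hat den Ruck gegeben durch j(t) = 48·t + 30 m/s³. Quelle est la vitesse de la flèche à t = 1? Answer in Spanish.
Debemos encontrar la antiderivada de nuestra ecuación de la sacudida j(t) = 48·t + 30 2 veces. Integrando la sacudida y usando la condición inicial a(0) = 0, obtenemos a(t) = 6·t·(4·t + 5). La antiderivada de la aceleración, con v(0) = -3, da la velocidad: v(t) = 8·t^3 + 15·t^2 - 3. Usando v(t) = 8·t^3 + 15·t^2 - 3 y sustituyendo t = 1, encontramos v = 20.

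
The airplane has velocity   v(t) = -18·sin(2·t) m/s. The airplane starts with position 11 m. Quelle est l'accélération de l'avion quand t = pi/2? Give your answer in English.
To solve this, we need to take 1 derivative of our velocity equation v(t) = -18·sin(2·t). Differentiating velocity, we get acceleration: a(t) = -36·cos(2·t). We have acceleration a(t) = -36·cos(2·t). Substituting t = pi/2: a(pi/2) = 36.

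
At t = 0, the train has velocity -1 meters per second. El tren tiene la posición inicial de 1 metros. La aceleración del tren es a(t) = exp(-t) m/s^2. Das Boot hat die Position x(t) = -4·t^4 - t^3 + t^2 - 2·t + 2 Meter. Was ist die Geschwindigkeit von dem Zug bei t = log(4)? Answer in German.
Ausgehend von der Beschleunigung a(t) = exp(-t), nehmen wir 1 Stammfunktion. Die Stammfunktion von der Beschleunigung ist die Geschwindigkeit. Mit v(0) = -1 erhalten wir v(t) = -exp(-t). Wir haben die Geschwindigkeit v(t) = -exp(-t). Durch Einsetzen von t = log(4): v(log(4)) = -1/4.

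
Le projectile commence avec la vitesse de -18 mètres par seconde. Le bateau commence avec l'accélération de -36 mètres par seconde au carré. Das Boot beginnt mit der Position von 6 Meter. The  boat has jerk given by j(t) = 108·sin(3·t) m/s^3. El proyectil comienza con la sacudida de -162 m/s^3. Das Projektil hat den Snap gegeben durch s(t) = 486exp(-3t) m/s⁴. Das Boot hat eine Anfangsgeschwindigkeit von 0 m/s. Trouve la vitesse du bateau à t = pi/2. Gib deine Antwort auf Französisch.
Nous devons trouver la primitive de notre équation du jerk j(t) = 108·sin(3·t) 2 fois. La primitive du jerk est l'accélération. En utilisant a(0) = -36, nous obtenons a(t) = -36·cos(3·t). En prenant ∫a(t)dt et en appliquant v(0) = 0, nous trouvons v(t) = -12·sin(3·t). En utilisant v(t) = -12·sin(3·t) et en substituant t = pi/2, nous trouvons v = 12.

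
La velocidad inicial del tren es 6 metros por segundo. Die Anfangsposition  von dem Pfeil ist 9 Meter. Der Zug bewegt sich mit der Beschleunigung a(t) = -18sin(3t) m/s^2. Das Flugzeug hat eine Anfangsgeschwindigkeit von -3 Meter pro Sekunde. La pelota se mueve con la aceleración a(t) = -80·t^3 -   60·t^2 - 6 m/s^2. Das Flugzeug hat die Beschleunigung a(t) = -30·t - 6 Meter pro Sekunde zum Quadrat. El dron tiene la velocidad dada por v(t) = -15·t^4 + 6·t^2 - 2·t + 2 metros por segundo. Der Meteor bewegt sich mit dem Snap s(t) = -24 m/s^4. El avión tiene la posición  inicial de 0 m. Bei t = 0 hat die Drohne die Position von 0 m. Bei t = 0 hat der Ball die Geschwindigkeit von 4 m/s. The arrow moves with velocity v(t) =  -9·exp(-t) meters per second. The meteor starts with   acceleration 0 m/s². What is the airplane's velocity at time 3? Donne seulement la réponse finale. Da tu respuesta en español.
v(3) = -156.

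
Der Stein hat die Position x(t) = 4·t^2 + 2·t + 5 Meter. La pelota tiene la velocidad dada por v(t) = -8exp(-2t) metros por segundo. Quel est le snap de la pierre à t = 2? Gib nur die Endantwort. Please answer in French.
À t = 2, s = 0.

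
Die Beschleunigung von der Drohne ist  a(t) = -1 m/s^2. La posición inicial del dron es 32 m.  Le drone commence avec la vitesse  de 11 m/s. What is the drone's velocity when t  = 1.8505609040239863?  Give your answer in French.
Nous devons intégrer notre équation de l'accélération a(t) = -1 1 fois. En prenant ∫a(t)dt et en appliquant v(0) = 11, nous trouvons v(t) = 11 - t. De l'équation de la vitesse v(t) = 11 - t, nous substituons t = 1.8505609040239863 pour obtenir v = 9.14943909597601.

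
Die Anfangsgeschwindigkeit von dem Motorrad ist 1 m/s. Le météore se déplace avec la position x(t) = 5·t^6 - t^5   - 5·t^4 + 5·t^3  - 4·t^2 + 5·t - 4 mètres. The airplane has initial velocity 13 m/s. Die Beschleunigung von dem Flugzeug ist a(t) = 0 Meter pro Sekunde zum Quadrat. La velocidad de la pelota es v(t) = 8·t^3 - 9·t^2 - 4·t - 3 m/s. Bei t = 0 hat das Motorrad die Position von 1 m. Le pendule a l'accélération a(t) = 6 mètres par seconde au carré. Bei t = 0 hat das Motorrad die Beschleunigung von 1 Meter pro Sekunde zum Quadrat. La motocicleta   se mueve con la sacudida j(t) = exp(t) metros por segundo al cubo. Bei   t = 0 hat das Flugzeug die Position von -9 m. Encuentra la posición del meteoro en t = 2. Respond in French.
De l'équation de la position x(t) = 5·t^6 - t^5 - 5·t^4 + 5·t^3 - 4·t^2 + 5·t - 4, nous substituons t = 2 pour obtenir x = 238.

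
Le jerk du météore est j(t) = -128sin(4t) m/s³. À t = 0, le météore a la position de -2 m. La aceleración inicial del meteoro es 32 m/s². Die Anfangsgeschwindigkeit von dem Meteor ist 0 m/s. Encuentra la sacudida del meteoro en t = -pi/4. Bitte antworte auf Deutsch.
Wir haben den Ruck j(t) = -128·sin(4·t). Durch Einsetzen von t = -pi/4: j(-pi/4) = 0.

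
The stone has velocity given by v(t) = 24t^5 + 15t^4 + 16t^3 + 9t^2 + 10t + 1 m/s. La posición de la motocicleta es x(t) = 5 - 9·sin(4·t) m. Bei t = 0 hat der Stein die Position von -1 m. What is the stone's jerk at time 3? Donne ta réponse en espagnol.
Debemos derivar nuestra ecuación de la velocidad v(t) = 24·t^5 + 15·t^4 + 16·t^3 + 9·t^2 + 10·t + 1 2 veces. La derivada de la velocidad da la aceleración: a(t) = 120·t^4 + 60·t^3 + 48·t^2 + 18·t + 10. Tomando d/dt de a(t), encontramos j(t) = 480·t^3 + 180·t^2 + 96·t + 18. De la ecuación de la sacudida j(t) = 480·t^3 + 180·t^2 + 96·t + 18, sustituimos t = 3 para obtener j = 14886.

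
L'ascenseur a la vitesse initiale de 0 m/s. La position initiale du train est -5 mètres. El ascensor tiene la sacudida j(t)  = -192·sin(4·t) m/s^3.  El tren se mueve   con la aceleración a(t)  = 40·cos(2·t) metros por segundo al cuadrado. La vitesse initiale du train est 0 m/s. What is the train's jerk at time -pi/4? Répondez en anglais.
We must differentiate our acceleration equation a(t) = 40·cos(2·t) 1 time. Differentiating acceleration, we get jerk: j(t) = -80·sin(2·t). From the given jerk equation j(t) = -80·sin(2·t), we substitute t = -pi/4 to get j = 80.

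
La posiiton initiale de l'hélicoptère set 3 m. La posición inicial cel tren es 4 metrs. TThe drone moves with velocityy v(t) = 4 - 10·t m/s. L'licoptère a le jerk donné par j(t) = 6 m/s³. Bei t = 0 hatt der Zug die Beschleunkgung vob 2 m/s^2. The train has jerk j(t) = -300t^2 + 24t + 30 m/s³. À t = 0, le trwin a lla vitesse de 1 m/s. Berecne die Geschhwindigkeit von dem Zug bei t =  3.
Wir müssen unsere Gleichung für den Ruck j(t) = -300·t^2 + 24·t + 30 2-mal integrieren. Mit ∫j(t)dt und Anwendung von a(0) = 2, finden wir a(t) = -100·t^3 + 12·t^2 + 30·t + 2. Mit ∫a(t)dt und Anwendung von v(0) = 1, finden wir v(t) = -25·t^4 + 4·t^3 + 15·t^2 + 2·t + 1. Aus der Gleichung für die Geschwindigkeit v(t) = -25·t^4 + 4·t^3 + 15·t^2 + 2·t + 1, setzen wir t = 3 ein und erhalten v = -1775.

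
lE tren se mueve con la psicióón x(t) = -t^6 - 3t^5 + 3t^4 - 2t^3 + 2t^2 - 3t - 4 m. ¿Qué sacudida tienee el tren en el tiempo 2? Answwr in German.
Ausgehend von der Position x(t) = -t^6 - 3·t^5 + 3·t^4 - 2·t^3 + 2·t^2 - 3·t - 4, nehmen wir 3 Ableitungen. Mit d/dt von x(t) finden wir v(t) = -6·t^5 - 15·t^4 + 12·t^3 - 6·t^2 + 4·t - 3. Mit d/dt von v(t) finden wir a(t) = -30·t^4 - 60·t^3 + 36·t^2 - 12·t + 4. Die Ableitung von der Beschleunigung ergibt den Ruck: j(t) = -120·t^3 - 180·t^2 + 72·t - 12. Wir haben den Ruck j(t) = -120·t^3 - 180·t^2 + 72·t - 12. Durch Einsetzen von t = 2: j(2) = -1548.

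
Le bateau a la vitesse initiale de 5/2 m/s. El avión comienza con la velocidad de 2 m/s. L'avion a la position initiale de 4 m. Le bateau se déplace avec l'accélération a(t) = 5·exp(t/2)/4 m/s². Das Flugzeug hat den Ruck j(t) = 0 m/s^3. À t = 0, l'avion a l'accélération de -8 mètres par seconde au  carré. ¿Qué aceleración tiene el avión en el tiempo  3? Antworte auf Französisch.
Pour résoudre ceci, nous devons prendre 1 primitive de notre équation du jerk j(t) = 0. En prenant ∫j(t)dt et en appliquant a(0) = -8, nous trouvons a(t) = -8. Nous avons l'accélération a(t) = -8. En substituant t = 3: a(3) = -8.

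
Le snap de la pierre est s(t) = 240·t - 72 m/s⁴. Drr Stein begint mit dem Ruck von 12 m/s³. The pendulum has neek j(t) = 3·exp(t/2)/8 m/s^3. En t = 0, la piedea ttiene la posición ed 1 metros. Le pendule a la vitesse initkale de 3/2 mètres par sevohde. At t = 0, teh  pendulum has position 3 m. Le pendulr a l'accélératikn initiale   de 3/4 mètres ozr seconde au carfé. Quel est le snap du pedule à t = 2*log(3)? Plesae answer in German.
Um dies zu lösen, müssen wir 1 Ableitung unserer Gleichung für den Ruck j(t) = 3·exp(t/2)/8 nehmen. Mit d/dt von j(t) finden wir s(t) = 3·exp(t/2)/16. Mit s(t) = 3·exp(t/2)/16 und Einsetzen von t = 2*log(3), finden wir s = 9/16.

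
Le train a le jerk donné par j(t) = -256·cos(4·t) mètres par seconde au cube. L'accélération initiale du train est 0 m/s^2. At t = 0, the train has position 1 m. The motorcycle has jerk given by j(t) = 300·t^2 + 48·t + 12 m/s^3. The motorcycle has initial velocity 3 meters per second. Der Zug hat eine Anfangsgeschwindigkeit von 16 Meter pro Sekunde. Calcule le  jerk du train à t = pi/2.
De l'équation du jerk j(t) = -256·cos(4·t), nous substituons t = pi/2 pour obtenir j = -256.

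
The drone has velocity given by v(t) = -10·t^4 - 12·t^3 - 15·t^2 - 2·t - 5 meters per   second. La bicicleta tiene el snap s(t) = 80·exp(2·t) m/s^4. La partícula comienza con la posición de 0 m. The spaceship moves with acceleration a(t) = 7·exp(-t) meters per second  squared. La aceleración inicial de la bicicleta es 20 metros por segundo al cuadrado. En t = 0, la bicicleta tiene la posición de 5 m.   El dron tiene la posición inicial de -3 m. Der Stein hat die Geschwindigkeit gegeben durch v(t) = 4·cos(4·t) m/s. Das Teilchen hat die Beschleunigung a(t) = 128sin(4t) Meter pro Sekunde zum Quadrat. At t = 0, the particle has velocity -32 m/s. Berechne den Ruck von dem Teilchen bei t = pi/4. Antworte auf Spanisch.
Partiendo de la aceleración a(t) = 128·sin(4·t), tomamos 1 derivada. La derivada de la aceleración da la sacudida: j(t) = 512·cos(4·t). Usando j(t) = 512·cos(4·t) y sustituyendo t = pi/4, encontramos j = -512.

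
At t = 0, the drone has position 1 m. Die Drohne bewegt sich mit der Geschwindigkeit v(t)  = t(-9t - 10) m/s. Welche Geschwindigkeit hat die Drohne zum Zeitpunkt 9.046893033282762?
Aus der Gleichung für die Geschwindigkeit v(t) = t·(-9·t - 10), setzen wir t = 9.046893033282762 ein und erhalten v = -827.085392333769.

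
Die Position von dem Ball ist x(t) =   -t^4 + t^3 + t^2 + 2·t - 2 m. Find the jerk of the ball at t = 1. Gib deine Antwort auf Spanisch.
Debemos derivar nuestra ecuación de la posición x(t) = -t^4 + t^3 + t^2 + 2·t - 2 3 veces. Tomando d/dt de x(t), encontramos v(t) = -4·t^3 + 3·t^2 + 2·t + 2. La derivada de la velocidad da la aceleración: a(t) = -12·t^2 + 6·t + 2. La derivada de la aceleración da la sacudida: j(t) = 6 - 24·t. Tenemos la sacudida j(t) = 6 - 24·t. Sustituyendo t = 1: j(1) = -18.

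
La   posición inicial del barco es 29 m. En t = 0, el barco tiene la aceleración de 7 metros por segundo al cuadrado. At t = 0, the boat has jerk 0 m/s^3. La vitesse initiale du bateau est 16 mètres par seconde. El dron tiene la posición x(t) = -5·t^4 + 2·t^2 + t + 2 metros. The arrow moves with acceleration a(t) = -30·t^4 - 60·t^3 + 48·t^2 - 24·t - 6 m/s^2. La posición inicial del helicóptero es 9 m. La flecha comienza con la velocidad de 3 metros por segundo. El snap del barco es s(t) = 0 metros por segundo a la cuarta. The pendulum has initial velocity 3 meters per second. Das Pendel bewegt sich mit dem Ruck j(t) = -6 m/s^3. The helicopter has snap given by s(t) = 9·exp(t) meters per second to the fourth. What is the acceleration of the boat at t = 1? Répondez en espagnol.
Debemos encontrar la integral de nuestra ecuación del snap s(t) = 0 2 veces. La antiderivada del snap es la sacudida. Usando j(0) = 0, obtenemos j(t) = 0. Integrando la sacudida y usando la condición inicial a(0) = 7, obtenemos a(t) = 7. Usando a(t) = 7 y sustituyendo t = 1, encontramos a = 7.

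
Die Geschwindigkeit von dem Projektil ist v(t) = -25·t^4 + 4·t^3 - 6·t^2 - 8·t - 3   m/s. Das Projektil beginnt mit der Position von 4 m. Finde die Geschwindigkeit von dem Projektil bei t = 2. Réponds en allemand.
Mit v(t) = -25·t^4 + 4·t^3 - 6·t^2 - 8·t - 3 und Einsetzen von t = 2, finden wir v = -411.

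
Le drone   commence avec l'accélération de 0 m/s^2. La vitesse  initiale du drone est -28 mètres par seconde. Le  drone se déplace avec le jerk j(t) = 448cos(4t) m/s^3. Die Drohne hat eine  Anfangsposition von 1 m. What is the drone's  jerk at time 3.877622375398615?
We have jerk j(t) = 448·cos(4·t). Substituting t = 3.877622375398615: j(3.877622375398615) = -439.293270140374.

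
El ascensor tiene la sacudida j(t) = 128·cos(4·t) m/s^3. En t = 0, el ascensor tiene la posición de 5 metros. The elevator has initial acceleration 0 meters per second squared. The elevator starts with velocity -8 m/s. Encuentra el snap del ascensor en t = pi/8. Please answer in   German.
Um dies zu lösen, müssen wir 1 Ableitung unserer Gleichung für den Ruck j(t) = 128·cos(4·t) nehmen. Durch Ableiten von dem Ruck erhalten wir den Snap: s(t) = -512·sin(4·t). Wir haben den Snap s(t) = -512·sin(4·t). Durch Einsetzen von t = pi/8: s(pi/8) = -512.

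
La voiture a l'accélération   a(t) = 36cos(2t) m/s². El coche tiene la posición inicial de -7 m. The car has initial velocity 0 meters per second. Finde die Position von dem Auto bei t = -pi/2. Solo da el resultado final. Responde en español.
La posición en t = -pi/2 es x = 11.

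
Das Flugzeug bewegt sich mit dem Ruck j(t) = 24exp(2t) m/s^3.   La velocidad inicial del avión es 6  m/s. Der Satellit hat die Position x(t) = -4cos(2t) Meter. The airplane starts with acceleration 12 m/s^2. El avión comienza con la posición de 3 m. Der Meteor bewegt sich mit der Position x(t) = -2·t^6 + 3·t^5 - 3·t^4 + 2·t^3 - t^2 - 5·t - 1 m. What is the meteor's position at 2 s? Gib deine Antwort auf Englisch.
From the given position equation x(t) = -2·t^6 + 3·t^5 - 3·t^4 + 2·t^3 - t^2 - 5·t - 1, we substitute t = 2 to get x = -79.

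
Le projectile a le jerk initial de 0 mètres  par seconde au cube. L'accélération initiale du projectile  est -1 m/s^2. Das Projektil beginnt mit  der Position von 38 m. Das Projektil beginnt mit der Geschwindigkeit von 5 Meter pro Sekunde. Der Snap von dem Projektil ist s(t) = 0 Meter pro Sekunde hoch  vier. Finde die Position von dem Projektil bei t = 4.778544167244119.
Um dies zu lösen, müssen wir 4 Stammfunktionen unserer Gleichung für den Snap s(t) = 0 finden. Die Stammfunktion von dem Snap ist der Ruck. Mit j(0) = 0 erhalten wir j(t) = 0. Mit ∫j(t)dt und Anwendung von a(0) = -1, finden wir a(t) = -1. Mit ∫a(t)dt und Anwendung von v(0) = 5, finden wir v(t) = 5 - t. Das Integral von der Geschwindigkeit, mit x(0) = 38, ergibt die Position: x(t) = -t^2/2 + 5·t + 38. Wir haben die Position x(t) = -t^2/2 + 5·t + 38. Durch Einsetzen von t = 4.778544167244119: x(4.778544167244119) = 50.4754786570692.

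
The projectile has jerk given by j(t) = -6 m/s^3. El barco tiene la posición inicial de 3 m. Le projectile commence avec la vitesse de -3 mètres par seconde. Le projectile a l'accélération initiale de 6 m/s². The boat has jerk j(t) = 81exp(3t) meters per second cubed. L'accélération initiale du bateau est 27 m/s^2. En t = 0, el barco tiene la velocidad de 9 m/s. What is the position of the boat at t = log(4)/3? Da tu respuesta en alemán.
Ausgehend von dem Ruck j(t) = 81·exp(3·t), nehmen wir 3 Integrale. Das Integral von dem Ruck, mit a(0) = 27, ergibt die Beschleunigung: a(t) = 27·exp(3·t). Die Stammfunktion von der Beschleunigung ist die Geschwindigkeit. Mit v(0) = 9 erhalten wir v(t) = 9·exp(3·t). Durch Integration von der Geschwindigkeit und Verwendung der Anfangsbedingung x(0) = 3, erhalten wir x(t) = 3·exp(3·t). Wir haben die Position x(t) = 3·exp(3·t). Durch Einsetzen von t = log(4)/3: x(log(4)/3) = 12.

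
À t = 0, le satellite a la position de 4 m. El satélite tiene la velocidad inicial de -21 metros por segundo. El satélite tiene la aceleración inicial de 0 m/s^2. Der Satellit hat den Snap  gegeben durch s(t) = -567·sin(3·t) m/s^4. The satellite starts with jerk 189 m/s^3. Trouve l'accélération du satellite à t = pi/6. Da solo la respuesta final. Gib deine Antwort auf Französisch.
L'accélération à t = pi/6 est a = 63.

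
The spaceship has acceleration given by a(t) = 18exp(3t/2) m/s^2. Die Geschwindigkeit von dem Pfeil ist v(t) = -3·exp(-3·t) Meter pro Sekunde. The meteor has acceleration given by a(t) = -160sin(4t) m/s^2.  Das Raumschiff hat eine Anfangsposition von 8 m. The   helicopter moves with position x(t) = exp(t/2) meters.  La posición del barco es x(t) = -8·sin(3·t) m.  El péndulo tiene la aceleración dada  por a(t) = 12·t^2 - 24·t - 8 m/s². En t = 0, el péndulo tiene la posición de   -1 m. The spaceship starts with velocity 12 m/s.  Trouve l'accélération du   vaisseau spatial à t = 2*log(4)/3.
En utilisant a(t) = 18·exp(3·t/2) et en substituant t = 2*log(4)/3, nous trouvons a = 72.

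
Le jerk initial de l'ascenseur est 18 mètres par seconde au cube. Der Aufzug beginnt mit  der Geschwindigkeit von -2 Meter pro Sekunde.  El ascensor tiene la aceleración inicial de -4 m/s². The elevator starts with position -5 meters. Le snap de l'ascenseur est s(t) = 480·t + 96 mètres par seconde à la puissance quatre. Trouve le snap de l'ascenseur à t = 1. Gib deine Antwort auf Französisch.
De l'équation du snap s(t) = 480·t + 96, nous substituons t = 1 pour obtenir s = 576.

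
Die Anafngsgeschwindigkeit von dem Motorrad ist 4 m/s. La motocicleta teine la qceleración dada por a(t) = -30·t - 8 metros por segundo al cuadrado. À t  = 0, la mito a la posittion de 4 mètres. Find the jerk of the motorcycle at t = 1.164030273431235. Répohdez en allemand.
Ausgehend von der Beschleunigung a(t) = -30·t - 8, nehmen wir 1 Ableitung. Die Ableitung von der Beschleunigung ergibt den Ruck: j(t) = -30. Mit j(t) = -30 und Einsetzen von t = 1.164030273431235, finden wir j = -30.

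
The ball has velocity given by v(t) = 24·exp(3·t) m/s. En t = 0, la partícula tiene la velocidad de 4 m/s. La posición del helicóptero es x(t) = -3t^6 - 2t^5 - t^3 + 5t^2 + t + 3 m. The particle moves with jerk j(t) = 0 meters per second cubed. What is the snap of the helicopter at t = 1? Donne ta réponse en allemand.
Wir müssen unsere Gleichung für die Position x(t) = -3·t^6 - 2·t^5 - t^3 + 5·t^2 + t + 3 4-mal ableiten. Die Ableitung von der Position ergibt die Geschwindigkeit: v(t) = -18·t^5 - 10·t^4 - 3·t^2 + 10·t + 1. Durch Ableiten von der Geschwindigkeit erhalten wir die Beschleunigung: a(t) = -90·t^4 - 40·t^3 - 6·t + 10. Die Ableitung von der Beschleunigung ergibt den Ruck: j(t) = -360·t^3 - 120·t^2 - 6. Durch Ableiten von dem Ruck erhalten wir den Snap: s(t) = -1080·t^2 - 240·t. Aus der Gleichung für den Snap s(t) = -1080·t^2 - 240·t, setzen wir t = 1 ein und erhalten s = -1320.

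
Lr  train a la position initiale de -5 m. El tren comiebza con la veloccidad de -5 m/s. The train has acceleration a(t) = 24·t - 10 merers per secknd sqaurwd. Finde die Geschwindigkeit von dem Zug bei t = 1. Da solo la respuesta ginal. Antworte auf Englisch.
The velocity at t = 1 is v = -3.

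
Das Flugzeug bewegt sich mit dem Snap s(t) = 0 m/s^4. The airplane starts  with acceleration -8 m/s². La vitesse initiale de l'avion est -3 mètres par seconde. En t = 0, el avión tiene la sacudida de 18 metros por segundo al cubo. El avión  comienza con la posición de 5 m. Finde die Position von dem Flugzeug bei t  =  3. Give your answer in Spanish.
Debemos encontrar la antiderivada de nuestra ecuación del snap s(t) = 0 4 veces. Integrando el snap y usando la condición inicial j(0) = 18, obtenemos j(t) = 18. Integrando la sacudida y usando la condición inicial a(0) = -8, obtenemos a(t) = 18·t - 8. Tomando ∫a(t)dt y aplicando v(0) = -3, encontramos v(t) = 9·t^2 - 8·t - 3. Tomando ∫v(t)dt y aplicando x(0) = 5, encontramos x(t) = 3·t^3 - 4·t^2 - 3·t + 5. Usando x(t) = 3·t^3 - 4·t^2 - 3·t + 5 y sustituyendo t = 3, encontramos x = 41.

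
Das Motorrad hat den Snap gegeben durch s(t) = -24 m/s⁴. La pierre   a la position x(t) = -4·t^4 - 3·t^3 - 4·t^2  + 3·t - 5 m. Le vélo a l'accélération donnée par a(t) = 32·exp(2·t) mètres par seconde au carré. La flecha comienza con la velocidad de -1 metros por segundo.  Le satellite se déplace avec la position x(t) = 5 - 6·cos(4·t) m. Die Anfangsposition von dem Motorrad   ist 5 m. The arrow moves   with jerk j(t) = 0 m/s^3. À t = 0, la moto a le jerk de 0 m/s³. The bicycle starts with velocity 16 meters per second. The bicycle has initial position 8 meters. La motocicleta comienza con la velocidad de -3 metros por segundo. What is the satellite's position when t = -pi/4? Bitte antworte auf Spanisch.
De la ecuación de la posición x(t) = 5 - 6·cos(4·t), sustituimos t = -pi/4 para obtener x = 11.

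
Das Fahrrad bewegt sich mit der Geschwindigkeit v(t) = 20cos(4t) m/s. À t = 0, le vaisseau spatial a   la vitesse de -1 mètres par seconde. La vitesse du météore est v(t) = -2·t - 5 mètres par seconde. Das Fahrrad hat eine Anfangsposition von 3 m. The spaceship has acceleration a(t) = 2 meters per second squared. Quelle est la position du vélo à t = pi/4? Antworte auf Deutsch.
Wir müssen das Integral unserer Gleichung für die Geschwindigkeit v(t) = 20·cos(4·t) 1-mal finden. Das Integral von der Geschwindigkeit ist die Position. Mit x(0) = 3 erhalten wir x(t) = 5·sin(4·t) + 3. Aus der Gleichung für die Position x(t) = 5·sin(4·t) + 3, setzen wir t = pi/4 ein und erhalten x = 3.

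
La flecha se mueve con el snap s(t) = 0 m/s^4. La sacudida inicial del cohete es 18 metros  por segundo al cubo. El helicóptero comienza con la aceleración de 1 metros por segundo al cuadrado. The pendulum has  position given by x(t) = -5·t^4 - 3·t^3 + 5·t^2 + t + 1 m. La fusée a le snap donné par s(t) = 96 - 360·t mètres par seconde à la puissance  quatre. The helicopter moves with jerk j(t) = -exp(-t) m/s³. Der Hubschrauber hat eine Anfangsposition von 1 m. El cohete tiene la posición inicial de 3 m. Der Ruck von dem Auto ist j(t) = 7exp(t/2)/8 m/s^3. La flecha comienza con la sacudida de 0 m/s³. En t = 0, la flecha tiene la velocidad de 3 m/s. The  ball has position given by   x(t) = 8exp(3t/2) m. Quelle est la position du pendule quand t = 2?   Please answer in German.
Mit x(t) = -5·t^4 - 3·t^3 + 5·t^2 + t + 1 und Einsetzen von t = 2, finden wir x = -81.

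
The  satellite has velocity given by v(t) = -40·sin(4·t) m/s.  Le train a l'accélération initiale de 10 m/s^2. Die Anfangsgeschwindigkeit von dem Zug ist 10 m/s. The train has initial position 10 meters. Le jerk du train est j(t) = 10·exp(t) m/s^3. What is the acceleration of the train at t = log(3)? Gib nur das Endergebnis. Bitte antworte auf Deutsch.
Die Beschleunigung bei t = log(3) ist a = 30.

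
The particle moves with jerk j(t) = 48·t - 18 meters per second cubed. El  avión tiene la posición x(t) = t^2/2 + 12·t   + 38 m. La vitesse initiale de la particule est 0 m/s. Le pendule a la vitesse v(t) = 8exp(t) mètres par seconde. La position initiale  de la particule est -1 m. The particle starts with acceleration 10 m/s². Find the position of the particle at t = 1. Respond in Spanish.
Debemos encontrar la integral de nuestra ecuación de la sacudida j(t) = 48·t - 18 3 veces. La antiderivada de la sacudida es la aceleración. Usando a(0) = 10, obtenemos a(t) = 24·t^2 - 18·t + 10. Integrando la aceleración y usando la condición inicial v(0) = 0, obtenemos v(t) = t·(8·t^2 - 9·t + 10). La antiderivada de la velocidad, con x(0) = -1, da la posición: x(t) = 2·t^4 - 3·t^3 + 5·t^2 - 1. Usando x(t) = 2·t^4 - 3·t^3 + 5·t^2 - 1 y sustituyendo t = 1, encontramos x = 3.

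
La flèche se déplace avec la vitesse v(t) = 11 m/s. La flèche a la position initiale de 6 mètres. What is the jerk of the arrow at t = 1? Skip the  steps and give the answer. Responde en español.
La respuesta es 0.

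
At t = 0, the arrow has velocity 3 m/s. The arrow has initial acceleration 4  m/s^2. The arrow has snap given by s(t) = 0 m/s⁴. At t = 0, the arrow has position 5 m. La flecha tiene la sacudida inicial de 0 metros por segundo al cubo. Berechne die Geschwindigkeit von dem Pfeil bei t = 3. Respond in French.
Nous devons trouver l'intégrale de notre équation du snap s(t) = 0 3 fois. En intégrant le snap et en utilisant la condition initiale j(0) = 0, nous obtenons j(t) = 0. En intégrant le jerk et en utilisant la condition initiale a(0) = 4, nous obtenons a(t) = 4. En intégrant l'accélération et en utilisant la condition initiale v(0) = 3, nous obtenons v(t) = 4·t + 3. En utilisant v(t) = 4·t + 3 et en substituant t = 3, nous trouvons v = 15.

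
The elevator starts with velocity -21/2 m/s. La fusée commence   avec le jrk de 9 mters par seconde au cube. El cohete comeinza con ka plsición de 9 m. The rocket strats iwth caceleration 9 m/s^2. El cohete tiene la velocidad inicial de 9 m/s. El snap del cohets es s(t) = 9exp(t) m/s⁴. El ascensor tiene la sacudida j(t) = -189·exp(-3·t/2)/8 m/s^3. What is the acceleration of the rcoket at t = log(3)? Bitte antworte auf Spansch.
Debemos encontrar la integral de nuestra ecuación del snap s(t) = 9·exp(t) 2 veces. Integrando el snap y usando la condición inicial j(0) = 9, obtenemos j(t) = 9·exp(t). Integrando la sacudida y usando la condición inicial a(0) = 9, obtenemos a(t) = 9·exp(t). Usando a(t) = 9·exp(t) y sustituyendo t = log(3), encontramos a = 27.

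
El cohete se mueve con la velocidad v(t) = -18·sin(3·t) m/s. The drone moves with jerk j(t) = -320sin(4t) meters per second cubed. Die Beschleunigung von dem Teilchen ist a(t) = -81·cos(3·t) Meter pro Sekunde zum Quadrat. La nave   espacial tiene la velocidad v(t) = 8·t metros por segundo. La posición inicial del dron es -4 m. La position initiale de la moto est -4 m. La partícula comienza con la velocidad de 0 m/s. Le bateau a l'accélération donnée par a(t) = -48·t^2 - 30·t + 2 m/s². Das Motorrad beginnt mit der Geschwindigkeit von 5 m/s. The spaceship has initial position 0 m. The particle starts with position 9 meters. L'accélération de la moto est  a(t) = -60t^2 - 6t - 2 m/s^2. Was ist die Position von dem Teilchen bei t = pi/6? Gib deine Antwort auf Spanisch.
Debemos encontrar la integral de nuestra ecuación de la aceleración a(t) = -81·cos(3·t) 2 veces. La antiderivada de la aceleración es la velocidad. Usando v(0) = 0, obtenemos v(t) = -27·sin(3·t). Integrando la velocidad y usando la condición inicial x(0) = 9, obtenemos x(t) = 9·cos(3·t). Usando x(t) = 9·cos(3·t) y sustituyendo t = pi/6, encontramos x = 0.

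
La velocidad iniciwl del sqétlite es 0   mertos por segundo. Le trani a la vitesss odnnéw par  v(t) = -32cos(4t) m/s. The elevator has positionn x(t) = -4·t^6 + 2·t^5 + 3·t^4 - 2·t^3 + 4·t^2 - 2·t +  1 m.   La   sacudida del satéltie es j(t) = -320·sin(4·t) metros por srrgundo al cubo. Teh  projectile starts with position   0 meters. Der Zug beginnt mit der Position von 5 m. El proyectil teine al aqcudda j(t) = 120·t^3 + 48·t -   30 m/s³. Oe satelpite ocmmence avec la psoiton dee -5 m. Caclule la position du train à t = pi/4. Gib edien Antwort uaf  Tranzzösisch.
Nous devons trouver la primitive de notre équation de la vitesse v(t) = -32·cos(4·t) 1 fois. En prenant ∫v(t)dt et en appliquant x(0) = 5, nous trouvons x(t) = 5 - 8·sin(4·t). En utilisant x(t) = 5 - 8·sin(4·t) et en substituant t = pi/4, nous trouvons x = 5.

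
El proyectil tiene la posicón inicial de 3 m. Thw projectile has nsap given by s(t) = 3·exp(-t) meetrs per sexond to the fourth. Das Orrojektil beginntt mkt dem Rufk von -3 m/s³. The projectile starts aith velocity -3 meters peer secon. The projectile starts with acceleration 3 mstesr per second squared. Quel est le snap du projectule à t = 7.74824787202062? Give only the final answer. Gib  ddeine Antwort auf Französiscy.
s(7.74824787202062) = 0.00129449375459648.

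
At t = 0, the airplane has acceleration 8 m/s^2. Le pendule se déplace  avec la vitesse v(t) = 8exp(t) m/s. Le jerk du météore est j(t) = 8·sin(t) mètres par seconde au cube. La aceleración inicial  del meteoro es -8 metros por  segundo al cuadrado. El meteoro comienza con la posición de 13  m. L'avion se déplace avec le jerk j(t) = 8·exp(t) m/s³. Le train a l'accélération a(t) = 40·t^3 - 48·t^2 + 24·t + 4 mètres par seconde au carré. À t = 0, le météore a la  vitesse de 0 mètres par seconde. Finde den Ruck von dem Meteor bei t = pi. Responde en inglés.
We have jerk j(t) = 8·sin(t). Substituting t = pi: j(pi) = 0.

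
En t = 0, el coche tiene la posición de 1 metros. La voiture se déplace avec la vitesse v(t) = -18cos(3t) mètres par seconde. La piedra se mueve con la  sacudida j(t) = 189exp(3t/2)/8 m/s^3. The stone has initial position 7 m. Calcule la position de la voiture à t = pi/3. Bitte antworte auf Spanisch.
Para resolver esto, necesitamos tomar 1 antiderivada de nuestra ecuación de la velocidad v(t) = -18·cos(3·t). La integral de la velocidad es la posición. Usando x(0) = 1, obtenemos x(t) = 1 - 6·sin(3·t). De la ecuación de la posición x(t) = 1 - 6·sin(3·t), sustituimos t = pi/3 para obtener x = 1.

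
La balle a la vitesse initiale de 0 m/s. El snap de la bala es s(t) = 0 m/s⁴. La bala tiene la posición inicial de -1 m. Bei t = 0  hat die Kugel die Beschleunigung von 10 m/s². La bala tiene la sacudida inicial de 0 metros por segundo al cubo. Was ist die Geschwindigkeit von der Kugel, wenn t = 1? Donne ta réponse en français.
Pour résoudre ceci, nous devons prendre 3 primitives de notre équation du snap s(t) = 0. En intégrant le snap et en utilisant la condition initiale j(0) = 0, nous obtenons j(t) = 0. En intégrant le jerk et en utilisant la condition initiale a(0) = 10, nous obtenons a(t) = 10. L'intégrale de l'accélération est la vitesse. En utilisant v(0) = 0, nous obtenons v(t) = 10·t. Nous avons la vitesse v(t) = 10·t. En substituant t = 1: v(1) = 10.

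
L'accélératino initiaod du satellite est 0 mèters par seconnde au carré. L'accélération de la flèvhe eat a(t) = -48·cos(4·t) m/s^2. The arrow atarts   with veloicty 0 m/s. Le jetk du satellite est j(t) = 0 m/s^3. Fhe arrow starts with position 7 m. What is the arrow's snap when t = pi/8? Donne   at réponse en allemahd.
Wir müssen unsere Gleichung für die Beschleunigung a(t) = -48·cos(4·t) 2-mal ableiten. Die Ableitung von der Beschleunigung ergibt den Ruck: j(t) = 192·sin(4·t). Durch Ableiten von dem Ruck erhalten wir den Snap: s(t) = 768·cos(4·t). Wir haben den Snap s(t) = 768·cos(4·t). Durch Einsetzen von t = pi/8: s(pi/8) = 0.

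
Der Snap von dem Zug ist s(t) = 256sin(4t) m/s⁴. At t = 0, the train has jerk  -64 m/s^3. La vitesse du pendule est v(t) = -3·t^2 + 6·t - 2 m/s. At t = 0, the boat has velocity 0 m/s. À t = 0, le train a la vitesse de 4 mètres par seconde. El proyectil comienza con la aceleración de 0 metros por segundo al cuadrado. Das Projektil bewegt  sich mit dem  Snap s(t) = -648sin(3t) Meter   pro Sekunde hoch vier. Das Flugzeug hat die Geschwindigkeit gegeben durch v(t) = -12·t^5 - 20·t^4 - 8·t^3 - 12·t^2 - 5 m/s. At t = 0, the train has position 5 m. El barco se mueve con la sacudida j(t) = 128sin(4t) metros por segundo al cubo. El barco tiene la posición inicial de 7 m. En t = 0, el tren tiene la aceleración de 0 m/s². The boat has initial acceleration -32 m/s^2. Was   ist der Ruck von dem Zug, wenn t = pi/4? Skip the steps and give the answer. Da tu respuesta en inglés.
j(pi/4) = 64.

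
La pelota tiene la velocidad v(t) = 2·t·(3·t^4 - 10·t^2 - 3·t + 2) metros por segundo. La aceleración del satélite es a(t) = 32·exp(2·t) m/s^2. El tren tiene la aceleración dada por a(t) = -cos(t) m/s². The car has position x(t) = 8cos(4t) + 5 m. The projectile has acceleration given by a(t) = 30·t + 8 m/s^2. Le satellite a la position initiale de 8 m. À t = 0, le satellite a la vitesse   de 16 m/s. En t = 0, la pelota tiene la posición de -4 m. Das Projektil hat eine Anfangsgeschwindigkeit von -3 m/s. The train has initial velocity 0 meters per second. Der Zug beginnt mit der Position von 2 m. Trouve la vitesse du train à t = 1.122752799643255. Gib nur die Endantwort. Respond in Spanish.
v(1.122752799643255) = -0.901296376708372.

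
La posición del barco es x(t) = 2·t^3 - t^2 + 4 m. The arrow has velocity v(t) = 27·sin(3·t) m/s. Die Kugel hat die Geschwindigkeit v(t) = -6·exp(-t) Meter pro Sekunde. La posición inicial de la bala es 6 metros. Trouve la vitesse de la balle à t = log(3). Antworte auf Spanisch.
Tenemos la velocidad v(t) = -6·exp(-t). Sustituyendo t = log(3): v(log(3)) = -2.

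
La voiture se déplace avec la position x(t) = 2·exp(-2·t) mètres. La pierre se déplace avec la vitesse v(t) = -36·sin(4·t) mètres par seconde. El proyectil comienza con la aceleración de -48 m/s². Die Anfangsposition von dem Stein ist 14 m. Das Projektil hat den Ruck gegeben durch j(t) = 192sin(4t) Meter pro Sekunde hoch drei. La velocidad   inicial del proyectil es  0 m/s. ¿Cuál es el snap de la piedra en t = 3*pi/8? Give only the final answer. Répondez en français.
s(3*pi/8) = 0.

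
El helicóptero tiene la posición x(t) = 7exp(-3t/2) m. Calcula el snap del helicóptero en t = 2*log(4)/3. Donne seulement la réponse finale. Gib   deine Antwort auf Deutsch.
Bei t = 2*log(4)/3, s = 567/64.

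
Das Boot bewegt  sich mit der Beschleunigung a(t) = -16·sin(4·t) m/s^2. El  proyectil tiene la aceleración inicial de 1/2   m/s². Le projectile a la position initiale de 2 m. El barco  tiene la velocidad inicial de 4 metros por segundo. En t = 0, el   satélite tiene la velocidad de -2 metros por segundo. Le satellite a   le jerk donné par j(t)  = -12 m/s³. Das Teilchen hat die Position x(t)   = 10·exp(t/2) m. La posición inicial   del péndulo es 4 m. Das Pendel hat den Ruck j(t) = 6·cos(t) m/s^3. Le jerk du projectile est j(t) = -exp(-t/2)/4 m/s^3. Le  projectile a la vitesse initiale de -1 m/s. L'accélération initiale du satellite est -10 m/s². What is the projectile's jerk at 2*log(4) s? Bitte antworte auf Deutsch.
Mit j(t) = -exp(-t/2)/4 und Einsetzen von t = 2*log(4), finden wir j = -1/16.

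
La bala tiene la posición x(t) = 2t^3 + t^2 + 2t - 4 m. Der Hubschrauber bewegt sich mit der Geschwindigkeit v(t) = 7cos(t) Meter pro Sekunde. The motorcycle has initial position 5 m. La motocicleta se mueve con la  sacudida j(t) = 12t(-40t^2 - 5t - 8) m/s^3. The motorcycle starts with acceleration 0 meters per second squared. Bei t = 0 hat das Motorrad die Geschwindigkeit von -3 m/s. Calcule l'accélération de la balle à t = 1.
En partant de la position x(t) = 2·t^3 + t^2 + 2·t - 4, nous prenons 2 dérivées. En prenant d/dt de x(t), nous trouvons v(t) = 6·t^2 + 2·t + 2. La dérivée de la vitesse donne l'accélération: a(t) = 12·t + 2. En utilisant a(t) = 12·t + 2 et en substituant t = 1, nous trouvons a = 14.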